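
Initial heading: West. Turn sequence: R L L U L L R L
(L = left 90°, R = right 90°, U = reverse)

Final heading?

Start: West
  R (right (90° clockwise)) -> North
  L (left (90° counter-clockwise)) -> West
  L (left (90° counter-clockwise)) -> South
  U (U-turn (180°)) -> North
  L (left (90° counter-clockwise)) -> West
  L (left (90° counter-clockwise)) -> South
  R (right (90° clockwise)) -> West
  L (left (90° counter-clockwise)) -> South
Final: South

Answer: Final heading: South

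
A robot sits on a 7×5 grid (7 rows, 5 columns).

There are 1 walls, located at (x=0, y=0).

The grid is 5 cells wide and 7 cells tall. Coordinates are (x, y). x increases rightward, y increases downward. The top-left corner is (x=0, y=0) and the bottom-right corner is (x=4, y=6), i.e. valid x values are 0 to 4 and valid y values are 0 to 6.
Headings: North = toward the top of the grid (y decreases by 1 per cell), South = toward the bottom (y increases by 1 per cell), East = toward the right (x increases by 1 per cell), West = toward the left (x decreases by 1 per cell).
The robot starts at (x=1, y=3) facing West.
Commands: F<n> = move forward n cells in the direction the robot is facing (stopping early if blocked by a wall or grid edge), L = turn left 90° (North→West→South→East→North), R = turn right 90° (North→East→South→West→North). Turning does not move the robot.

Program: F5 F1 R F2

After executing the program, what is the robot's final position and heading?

Answer: Final position: (x=0, y=1), facing North

Derivation:
Start: (x=1, y=3), facing West
  F5: move forward 1/5 (blocked), now at (x=0, y=3)
  F1: move forward 0/1 (blocked), now at (x=0, y=3)
  R: turn right, now facing North
  F2: move forward 2, now at (x=0, y=1)
Final: (x=0, y=1), facing North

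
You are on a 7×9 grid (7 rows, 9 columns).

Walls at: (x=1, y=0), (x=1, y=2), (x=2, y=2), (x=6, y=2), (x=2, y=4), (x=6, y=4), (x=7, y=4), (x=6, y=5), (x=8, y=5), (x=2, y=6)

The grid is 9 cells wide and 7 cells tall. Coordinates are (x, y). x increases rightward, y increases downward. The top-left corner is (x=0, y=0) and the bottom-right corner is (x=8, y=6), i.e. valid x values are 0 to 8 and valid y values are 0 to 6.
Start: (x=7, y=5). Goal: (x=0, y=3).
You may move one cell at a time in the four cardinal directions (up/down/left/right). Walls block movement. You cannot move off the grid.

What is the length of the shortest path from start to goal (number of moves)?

BFS from (x=7, y=5) until reaching (x=0, y=3):
  Distance 0: (x=7, y=5)
  Distance 1: (x=7, y=6)
  Distance 2: (x=6, y=6), (x=8, y=6)
  Distance 3: (x=5, y=6)
  Distance 4: (x=5, y=5), (x=4, y=6)
  Distance 5: (x=5, y=4), (x=4, y=5), (x=3, y=6)
  Distance 6: (x=5, y=3), (x=4, y=4), (x=3, y=5)
  Distance 7: (x=5, y=2), (x=4, y=3), (x=6, y=3), (x=3, y=4), (x=2, y=5)
  Distance 8: (x=5, y=1), (x=4, y=2), (x=3, y=3), (x=7, y=3), (x=1, y=5)
  Distance 9: (x=5, y=0), (x=4, y=1), (x=6, y=1), (x=3, y=2), (x=7, y=2), (x=2, y=3), (x=8, y=3), (x=1, y=4), (x=0, y=5), (x=1, y=6)
  Distance 10: (x=4, y=0), (x=6, y=0), (x=3, y=1), (x=7, y=1), (x=8, y=2), (x=1, y=3), (x=0, y=4), (x=8, y=4), (x=0, y=6)
  Distance 11: (x=3, y=0), (x=7, y=0), (x=2, y=1), (x=8, y=1), (x=0, y=3)  <- goal reached here
One shortest path (11 moves): (x=7, y=5) -> (x=7, y=6) -> (x=6, y=6) -> (x=5, y=6) -> (x=4, y=6) -> (x=3, y=6) -> (x=3, y=5) -> (x=2, y=5) -> (x=1, y=5) -> (x=0, y=5) -> (x=0, y=4) -> (x=0, y=3)

Answer: Shortest path length: 11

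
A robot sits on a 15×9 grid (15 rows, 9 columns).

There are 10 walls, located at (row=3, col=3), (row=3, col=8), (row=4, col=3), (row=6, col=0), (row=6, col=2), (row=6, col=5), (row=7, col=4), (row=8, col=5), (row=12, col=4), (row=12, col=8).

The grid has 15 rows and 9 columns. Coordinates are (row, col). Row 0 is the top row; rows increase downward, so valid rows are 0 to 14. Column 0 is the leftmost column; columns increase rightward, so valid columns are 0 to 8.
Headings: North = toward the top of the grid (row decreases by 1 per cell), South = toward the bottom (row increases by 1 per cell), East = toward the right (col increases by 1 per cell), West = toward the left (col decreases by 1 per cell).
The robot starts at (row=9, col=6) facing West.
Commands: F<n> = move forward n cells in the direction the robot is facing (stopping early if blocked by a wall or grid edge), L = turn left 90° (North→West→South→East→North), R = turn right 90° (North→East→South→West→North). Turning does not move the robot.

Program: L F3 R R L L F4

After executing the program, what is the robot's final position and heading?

Start: (row=9, col=6), facing West
  L: turn left, now facing South
  F3: move forward 3, now at (row=12, col=6)
  R: turn right, now facing West
  R: turn right, now facing North
  L: turn left, now facing West
  L: turn left, now facing South
  F4: move forward 2/4 (blocked), now at (row=14, col=6)
Final: (row=14, col=6), facing South

Answer: Final position: (row=14, col=6), facing South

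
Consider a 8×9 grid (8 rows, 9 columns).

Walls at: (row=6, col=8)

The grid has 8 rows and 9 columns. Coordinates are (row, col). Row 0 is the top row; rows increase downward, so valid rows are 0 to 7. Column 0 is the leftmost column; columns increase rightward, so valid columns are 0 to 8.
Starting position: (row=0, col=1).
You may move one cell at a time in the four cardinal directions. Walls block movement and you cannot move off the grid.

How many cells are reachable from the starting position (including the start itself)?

BFS flood-fill from (row=0, col=1):
  Distance 0: (row=0, col=1)
  Distance 1: (row=0, col=0), (row=0, col=2), (row=1, col=1)
  Distance 2: (row=0, col=3), (row=1, col=0), (row=1, col=2), (row=2, col=1)
  Distance 3: (row=0, col=4), (row=1, col=3), (row=2, col=0), (row=2, col=2), (row=3, col=1)
  Distance 4: (row=0, col=5), (row=1, col=4), (row=2, col=3), (row=3, col=0), (row=3, col=2), (row=4, col=1)
  Distance 5: (row=0, col=6), (row=1, col=5), (row=2, col=4), (row=3, col=3), (row=4, col=0), (row=4, col=2), (row=5, col=1)
  Distance 6: (row=0, col=7), (row=1, col=6), (row=2, col=5), (row=3, col=4), (row=4, col=3), (row=5, col=0), (row=5, col=2), (row=6, col=1)
  Distance 7: (row=0, col=8), (row=1, col=7), (row=2, col=6), (row=3, col=5), (row=4, col=4), (row=5, col=3), (row=6, col=0), (row=6, col=2), (row=7, col=1)
  Distance 8: (row=1, col=8), (row=2, col=7), (row=3, col=6), (row=4, col=5), (row=5, col=4), (row=6, col=3), (row=7, col=0), (row=7, col=2)
  Distance 9: (row=2, col=8), (row=3, col=7), (row=4, col=6), (row=5, col=5), (row=6, col=4), (row=7, col=3)
  Distance 10: (row=3, col=8), (row=4, col=7), (row=5, col=6), (row=6, col=5), (row=7, col=4)
  Distance 11: (row=4, col=8), (row=5, col=7), (row=6, col=6), (row=7, col=5)
  Distance 12: (row=5, col=8), (row=6, col=7), (row=7, col=6)
  Distance 13: (row=7, col=7)
  Distance 14: (row=7, col=8)
Total reachable: 71 (grid has 71 open cells total)

Answer: Reachable cells: 71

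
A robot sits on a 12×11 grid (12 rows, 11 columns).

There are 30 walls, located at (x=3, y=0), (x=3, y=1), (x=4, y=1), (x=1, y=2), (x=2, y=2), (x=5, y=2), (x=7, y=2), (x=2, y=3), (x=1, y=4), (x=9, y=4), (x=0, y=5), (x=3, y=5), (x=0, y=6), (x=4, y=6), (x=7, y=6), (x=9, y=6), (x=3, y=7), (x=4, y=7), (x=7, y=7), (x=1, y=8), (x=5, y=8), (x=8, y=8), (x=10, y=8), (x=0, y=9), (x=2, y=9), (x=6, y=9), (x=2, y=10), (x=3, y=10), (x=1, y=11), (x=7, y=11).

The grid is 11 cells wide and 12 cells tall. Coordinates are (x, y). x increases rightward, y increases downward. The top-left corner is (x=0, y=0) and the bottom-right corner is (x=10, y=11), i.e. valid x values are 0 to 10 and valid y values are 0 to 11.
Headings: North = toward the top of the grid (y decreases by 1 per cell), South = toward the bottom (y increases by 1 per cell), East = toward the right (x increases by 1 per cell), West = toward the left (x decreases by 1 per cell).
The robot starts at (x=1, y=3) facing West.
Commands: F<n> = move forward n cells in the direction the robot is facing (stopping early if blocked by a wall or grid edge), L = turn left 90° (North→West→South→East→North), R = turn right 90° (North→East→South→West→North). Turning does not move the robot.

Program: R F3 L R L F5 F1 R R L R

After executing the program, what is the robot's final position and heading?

Start: (x=1, y=3), facing West
  R: turn right, now facing North
  F3: move forward 0/3 (blocked), now at (x=1, y=3)
  L: turn left, now facing West
  R: turn right, now facing North
  L: turn left, now facing West
  F5: move forward 1/5 (blocked), now at (x=0, y=3)
  F1: move forward 0/1 (blocked), now at (x=0, y=3)
  R: turn right, now facing North
  R: turn right, now facing East
  L: turn left, now facing North
  R: turn right, now facing East
Final: (x=0, y=3), facing East

Answer: Final position: (x=0, y=3), facing East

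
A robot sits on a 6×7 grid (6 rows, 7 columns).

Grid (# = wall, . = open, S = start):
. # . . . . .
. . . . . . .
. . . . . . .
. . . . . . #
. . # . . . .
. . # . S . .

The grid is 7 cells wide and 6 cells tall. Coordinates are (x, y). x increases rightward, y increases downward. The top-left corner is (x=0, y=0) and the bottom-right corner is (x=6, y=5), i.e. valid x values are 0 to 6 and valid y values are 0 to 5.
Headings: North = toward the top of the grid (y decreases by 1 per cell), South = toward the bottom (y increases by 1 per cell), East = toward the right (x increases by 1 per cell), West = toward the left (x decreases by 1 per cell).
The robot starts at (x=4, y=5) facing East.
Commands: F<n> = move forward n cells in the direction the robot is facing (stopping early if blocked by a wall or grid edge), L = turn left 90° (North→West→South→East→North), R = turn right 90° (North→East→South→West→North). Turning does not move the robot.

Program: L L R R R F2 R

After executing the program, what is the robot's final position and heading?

Answer: Final position: (x=4, y=5), facing West

Derivation:
Start: (x=4, y=5), facing East
  L: turn left, now facing North
  L: turn left, now facing West
  R: turn right, now facing North
  R: turn right, now facing East
  R: turn right, now facing South
  F2: move forward 0/2 (blocked), now at (x=4, y=5)
  R: turn right, now facing West
Final: (x=4, y=5), facing West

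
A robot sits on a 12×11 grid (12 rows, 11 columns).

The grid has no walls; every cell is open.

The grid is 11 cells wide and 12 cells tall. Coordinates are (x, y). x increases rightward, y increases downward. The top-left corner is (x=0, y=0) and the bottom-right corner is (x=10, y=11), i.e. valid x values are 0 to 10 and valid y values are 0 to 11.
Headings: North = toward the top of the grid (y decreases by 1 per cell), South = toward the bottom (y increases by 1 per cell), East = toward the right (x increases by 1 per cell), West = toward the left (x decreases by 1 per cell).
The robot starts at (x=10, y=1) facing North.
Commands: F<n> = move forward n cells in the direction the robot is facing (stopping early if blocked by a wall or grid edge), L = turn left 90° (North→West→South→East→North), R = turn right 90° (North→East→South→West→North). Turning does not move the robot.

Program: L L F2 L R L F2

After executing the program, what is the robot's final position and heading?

Start: (x=10, y=1), facing North
  L: turn left, now facing West
  L: turn left, now facing South
  F2: move forward 2, now at (x=10, y=3)
  L: turn left, now facing East
  R: turn right, now facing South
  L: turn left, now facing East
  F2: move forward 0/2 (blocked), now at (x=10, y=3)
Final: (x=10, y=3), facing East

Answer: Final position: (x=10, y=3), facing East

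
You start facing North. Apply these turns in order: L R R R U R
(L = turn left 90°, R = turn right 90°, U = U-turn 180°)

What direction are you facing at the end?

Answer: Final heading: East

Derivation:
Start: North
  L (left (90° counter-clockwise)) -> West
  R (right (90° clockwise)) -> North
  R (right (90° clockwise)) -> East
  R (right (90° clockwise)) -> South
  U (U-turn (180°)) -> North
  R (right (90° clockwise)) -> East
Final: East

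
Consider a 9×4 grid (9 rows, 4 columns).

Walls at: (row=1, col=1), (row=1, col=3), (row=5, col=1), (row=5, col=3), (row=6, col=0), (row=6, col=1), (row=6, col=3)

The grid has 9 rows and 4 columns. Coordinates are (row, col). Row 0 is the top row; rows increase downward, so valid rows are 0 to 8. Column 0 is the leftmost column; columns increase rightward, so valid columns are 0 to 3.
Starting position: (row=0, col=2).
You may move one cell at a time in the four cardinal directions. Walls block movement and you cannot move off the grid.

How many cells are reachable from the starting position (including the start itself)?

Answer: Reachable cells: 29

Derivation:
BFS flood-fill from (row=0, col=2):
  Distance 0: (row=0, col=2)
  Distance 1: (row=0, col=1), (row=0, col=3), (row=1, col=2)
  Distance 2: (row=0, col=0), (row=2, col=2)
  Distance 3: (row=1, col=0), (row=2, col=1), (row=2, col=3), (row=3, col=2)
  Distance 4: (row=2, col=0), (row=3, col=1), (row=3, col=3), (row=4, col=2)
  Distance 5: (row=3, col=0), (row=4, col=1), (row=4, col=3), (row=5, col=2)
  Distance 6: (row=4, col=0), (row=6, col=2)
  Distance 7: (row=5, col=0), (row=7, col=2)
  Distance 8: (row=7, col=1), (row=7, col=3), (row=8, col=2)
  Distance 9: (row=7, col=0), (row=8, col=1), (row=8, col=3)
  Distance 10: (row=8, col=0)
Total reachable: 29 (grid has 29 open cells total)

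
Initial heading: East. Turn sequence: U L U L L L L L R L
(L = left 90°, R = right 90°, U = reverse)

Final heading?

Answer: Final heading: West

Derivation:
Start: East
  U (U-turn (180°)) -> West
  L (left (90° counter-clockwise)) -> South
  U (U-turn (180°)) -> North
  L (left (90° counter-clockwise)) -> West
  L (left (90° counter-clockwise)) -> South
  L (left (90° counter-clockwise)) -> East
  L (left (90° counter-clockwise)) -> North
  L (left (90° counter-clockwise)) -> West
  R (right (90° clockwise)) -> North
  L (left (90° counter-clockwise)) -> West
Final: West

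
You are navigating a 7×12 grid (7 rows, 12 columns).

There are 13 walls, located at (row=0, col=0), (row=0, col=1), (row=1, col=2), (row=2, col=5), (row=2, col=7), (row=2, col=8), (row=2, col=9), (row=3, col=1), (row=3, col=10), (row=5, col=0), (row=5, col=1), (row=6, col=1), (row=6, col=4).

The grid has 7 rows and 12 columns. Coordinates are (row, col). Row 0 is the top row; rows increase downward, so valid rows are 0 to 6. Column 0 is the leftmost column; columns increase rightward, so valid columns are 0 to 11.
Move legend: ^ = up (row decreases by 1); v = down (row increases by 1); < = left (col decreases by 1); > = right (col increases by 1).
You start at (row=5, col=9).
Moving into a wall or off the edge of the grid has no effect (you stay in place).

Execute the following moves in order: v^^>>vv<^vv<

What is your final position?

Answer: Final position: (row=6, col=9)

Derivation:
Start: (row=5, col=9)
  v (down): (row=5, col=9) -> (row=6, col=9)
  ^ (up): (row=6, col=9) -> (row=5, col=9)
  ^ (up): (row=5, col=9) -> (row=4, col=9)
  > (right): (row=4, col=9) -> (row=4, col=10)
  > (right): (row=4, col=10) -> (row=4, col=11)
  v (down): (row=4, col=11) -> (row=5, col=11)
  v (down): (row=5, col=11) -> (row=6, col=11)
  < (left): (row=6, col=11) -> (row=6, col=10)
  ^ (up): (row=6, col=10) -> (row=5, col=10)
  v (down): (row=5, col=10) -> (row=6, col=10)
  v (down): blocked, stay at (row=6, col=10)
  < (left): (row=6, col=10) -> (row=6, col=9)
Final: (row=6, col=9)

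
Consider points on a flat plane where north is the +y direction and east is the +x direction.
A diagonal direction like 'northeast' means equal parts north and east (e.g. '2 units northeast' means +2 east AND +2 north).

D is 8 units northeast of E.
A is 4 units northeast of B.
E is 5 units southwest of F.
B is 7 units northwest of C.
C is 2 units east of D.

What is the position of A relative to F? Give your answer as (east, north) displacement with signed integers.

Place F at the origin (east=0, north=0).
  E is 5 units southwest of F: delta (east=-5, north=-5); E at (east=-5, north=-5).
  D is 8 units northeast of E: delta (east=+8, north=+8); D at (east=3, north=3).
  C is 2 units east of D: delta (east=+2, north=+0); C at (east=5, north=3).
  B is 7 units northwest of C: delta (east=-7, north=+7); B at (east=-2, north=10).
  A is 4 units northeast of B: delta (east=+4, north=+4); A at (east=2, north=14).
Therefore A relative to F: (east=2, north=14).

Answer: A is at (east=2, north=14) relative to F.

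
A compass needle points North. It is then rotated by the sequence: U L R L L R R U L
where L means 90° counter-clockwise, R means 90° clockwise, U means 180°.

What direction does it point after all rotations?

Answer: Final heading: West

Derivation:
Start: North
  U (U-turn (180°)) -> South
  L (left (90° counter-clockwise)) -> East
  R (right (90° clockwise)) -> South
  L (left (90° counter-clockwise)) -> East
  L (left (90° counter-clockwise)) -> North
  R (right (90° clockwise)) -> East
  R (right (90° clockwise)) -> South
  U (U-turn (180°)) -> North
  L (left (90° counter-clockwise)) -> West
Final: West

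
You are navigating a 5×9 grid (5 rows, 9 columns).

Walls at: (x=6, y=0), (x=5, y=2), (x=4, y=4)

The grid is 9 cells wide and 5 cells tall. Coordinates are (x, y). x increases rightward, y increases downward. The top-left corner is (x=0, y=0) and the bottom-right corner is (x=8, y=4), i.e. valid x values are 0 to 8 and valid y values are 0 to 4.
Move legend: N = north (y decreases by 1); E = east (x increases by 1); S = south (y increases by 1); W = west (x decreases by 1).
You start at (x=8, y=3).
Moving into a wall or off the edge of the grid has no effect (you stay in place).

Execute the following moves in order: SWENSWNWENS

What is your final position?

Start: (x=8, y=3)
  S (south): (x=8, y=3) -> (x=8, y=4)
  W (west): (x=8, y=4) -> (x=7, y=4)
  E (east): (x=7, y=4) -> (x=8, y=4)
  N (north): (x=8, y=4) -> (x=8, y=3)
  S (south): (x=8, y=3) -> (x=8, y=4)
  W (west): (x=8, y=4) -> (x=7, y=4)
  N (north): (x=7, y=4) -> (x=7, y=3)
  W (west): (x=7, y=3) -> (x=6, y=3)
  E (east): (x=6, y=3) -> (x=7, y=3)
  N (north): (x=7, y=3) -> (x=7, y=2)
  S (south): (x=7, y=2) -> (x=7, y=3)
Final: (x=7, y=3)

Answer: Final position: (x=7, y=3)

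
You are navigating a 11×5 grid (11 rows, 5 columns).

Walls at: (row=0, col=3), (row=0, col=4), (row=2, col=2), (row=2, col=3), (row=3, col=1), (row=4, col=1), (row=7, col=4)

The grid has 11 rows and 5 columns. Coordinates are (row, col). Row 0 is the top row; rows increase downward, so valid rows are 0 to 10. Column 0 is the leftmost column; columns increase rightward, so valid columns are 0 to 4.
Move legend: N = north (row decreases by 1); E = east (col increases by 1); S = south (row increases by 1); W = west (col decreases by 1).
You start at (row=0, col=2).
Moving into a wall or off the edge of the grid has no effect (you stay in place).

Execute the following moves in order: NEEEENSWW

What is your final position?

Answer: Final position: (row=1, col=0)

Derivation:
Start: (row=0, col=2)
  N (north): blocked, stay at (row=0, col=2)
  [×4]E (east): blocked, stay at (row=0, col=2)
  N (north): blocked, stay at (row=0, col=2)
  S (south): (row=0, col=2) -> (row=1, col=2)
  W (west): (row=1, col=2) -> (row=1, col=1)
  W (west): (row=1, col=1) -> (row=1, col=0)
Final: (row=1, col=0)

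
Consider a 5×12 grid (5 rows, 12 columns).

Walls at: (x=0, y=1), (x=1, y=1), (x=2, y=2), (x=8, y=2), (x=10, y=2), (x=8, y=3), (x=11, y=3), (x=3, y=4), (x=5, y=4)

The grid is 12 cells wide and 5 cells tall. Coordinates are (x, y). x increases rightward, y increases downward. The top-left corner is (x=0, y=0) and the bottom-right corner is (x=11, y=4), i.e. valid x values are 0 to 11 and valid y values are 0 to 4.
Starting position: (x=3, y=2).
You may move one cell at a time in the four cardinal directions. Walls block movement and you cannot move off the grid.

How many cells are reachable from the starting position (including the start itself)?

Answer: Reachable cells: 51

Derivation:
BFS flood-fill from (x=3, y=2):
  Distance 0: (x=3, y=2)
  Distance 1: (x=3, y=1), (x=4, y=2), (x=3, y=3)
  Distance 2: (x=3, y=0), (x=2, y=1), (x=4, y=1), (x=5, y=2), (x=2, y=3), (x=4, y=3)
  Distance 3: (x=2, y=0), (x=4, y=0), (x=5, y=1), (x=6, y=2), (x=1, y=3), (x=5, y=3), (x=2, y=4), (x=4, y=4)
  Distance 4: (x=1, y=0), (x=5, y=0), (x=6, y=1), (x=1, y=2), (x=7, y=2), (x=0, y=3), (x=6, y=3), (x=1, y=4)
  Distance 5: (x=0, y=0), (x=6, y=0), (x=7, y=1), (x=0, y=2), (x=7, y=3), (x=0, y=4), (x=6, y=4)
  Distance 6: (x=7, y=0), (x=8, y=1), (x=7, y=4)
  Distance 7: (x=8, y=0), (x=9, y=1), (x=8, y=4)
  Distance 8: (x=9, y=0), (x=10, y=1), (x=9, y=2), (x=9, y=4)
  Distance 9: (x=10, y=0), (x=11, y=1), (x=9, y=3), (x=10, y=4)
  Distance 10: (x=11, y=0), (x=11, y=2), (x=10, y=3), (x=11, y=4)
Total reachable: 51 (grid has 51 open cells total)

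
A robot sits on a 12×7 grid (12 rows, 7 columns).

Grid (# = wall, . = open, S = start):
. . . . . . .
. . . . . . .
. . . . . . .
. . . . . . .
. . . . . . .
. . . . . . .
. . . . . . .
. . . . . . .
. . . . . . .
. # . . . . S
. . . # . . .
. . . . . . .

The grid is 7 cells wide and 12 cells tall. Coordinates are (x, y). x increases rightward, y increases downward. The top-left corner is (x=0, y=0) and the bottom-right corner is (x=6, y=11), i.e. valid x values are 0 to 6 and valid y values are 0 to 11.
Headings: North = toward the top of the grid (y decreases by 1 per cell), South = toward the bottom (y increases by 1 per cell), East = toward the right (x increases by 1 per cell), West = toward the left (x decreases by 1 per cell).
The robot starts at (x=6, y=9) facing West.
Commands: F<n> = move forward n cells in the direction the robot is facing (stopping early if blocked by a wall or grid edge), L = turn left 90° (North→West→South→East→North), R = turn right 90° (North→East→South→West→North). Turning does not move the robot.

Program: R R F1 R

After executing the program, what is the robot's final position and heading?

Start: (x=6, y=9), facing West
  R: turn right, now facing North
  R: turn right, now facing East
  F1: move forward 0/1 (blocked), now at (x=6, y=9)
  R: turn right, now facing South
Final: (x=6, y=9), facing South

Answer: Final position: (x=6, y=9), facing South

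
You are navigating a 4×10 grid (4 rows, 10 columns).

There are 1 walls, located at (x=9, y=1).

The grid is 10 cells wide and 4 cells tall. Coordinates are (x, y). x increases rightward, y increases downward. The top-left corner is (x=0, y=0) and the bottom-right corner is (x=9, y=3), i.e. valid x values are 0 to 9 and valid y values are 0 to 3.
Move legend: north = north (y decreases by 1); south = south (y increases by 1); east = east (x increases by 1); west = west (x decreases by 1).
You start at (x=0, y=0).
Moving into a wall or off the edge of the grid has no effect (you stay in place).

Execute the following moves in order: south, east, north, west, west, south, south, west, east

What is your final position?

Answer: Final position: (x=1, y=2)

Derivation:
Start: (x=0, y=0)
  south (south): (x=0, y=0) -> (x=0, y=1)
  east (east): (x=0, y=1) -> (x=1, y=1)
  north (north): (x=1, y=1) -> (x=1, y=0)
  west (west): (x=1, y=0) -> (x=0, y=0)
  west (west): blocked, stay at (x=0, y=0)
  south (south): (x=0, y=0) -> (x=0, y=1)
  south (south): (x=0, y=1) -> (x=0, y=2)
  west (west): blocked, stay at (x=0, y=2)
  east (east): (x=0, y=2) -> (x=1, y=2)
Final: (x=1, y=2)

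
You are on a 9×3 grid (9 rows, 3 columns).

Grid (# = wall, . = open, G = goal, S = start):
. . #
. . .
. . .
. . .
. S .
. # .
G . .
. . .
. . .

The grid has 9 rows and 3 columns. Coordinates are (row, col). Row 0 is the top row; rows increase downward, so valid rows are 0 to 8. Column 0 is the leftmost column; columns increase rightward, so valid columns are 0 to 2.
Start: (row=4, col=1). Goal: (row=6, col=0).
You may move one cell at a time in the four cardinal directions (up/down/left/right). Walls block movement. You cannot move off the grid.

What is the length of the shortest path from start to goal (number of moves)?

Answer: Shortest path length: 3

Derivation:
BFS from (row=4, col=1) until reaching (row=6, col=0):
  Distance 0: (row=4, col=1)
  Distance 1: (row=3, col=1), (row=4, col=0), (row=4, col=2)
  Distance 2: (row=2, col=1), (row=3, col=0), (row=3, col=2), (row=5, col=0), (row=5, col=2)
  Distance 3: (row=1, col=1), (row=2, col=0), (row=2, col=2), (row=6, col=0), (row=6, col=2)  <- goal reached here
One shortest path (3 moves): (row=4, col=1) -> (row=4, col=0) -> (row=5, col=0) -> (row=6, col=0)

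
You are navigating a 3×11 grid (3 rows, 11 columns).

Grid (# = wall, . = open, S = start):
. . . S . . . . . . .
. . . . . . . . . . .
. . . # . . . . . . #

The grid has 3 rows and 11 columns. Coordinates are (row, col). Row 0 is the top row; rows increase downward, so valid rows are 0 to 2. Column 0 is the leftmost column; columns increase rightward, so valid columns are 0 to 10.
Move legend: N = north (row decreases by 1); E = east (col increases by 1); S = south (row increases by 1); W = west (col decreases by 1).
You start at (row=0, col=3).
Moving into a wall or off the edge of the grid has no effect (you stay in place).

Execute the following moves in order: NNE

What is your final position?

Answer: Final position: (row=0, col=4)

Derivation:
Start: (row=0, col=3)
  N (north): blocked, stay at (row=0, col=3)
  N (north): blocked, stay at (row=0, col=3)
  E (east): (row=0, col=3) -> (row=0, col=4)
Final: (row=0, col=4)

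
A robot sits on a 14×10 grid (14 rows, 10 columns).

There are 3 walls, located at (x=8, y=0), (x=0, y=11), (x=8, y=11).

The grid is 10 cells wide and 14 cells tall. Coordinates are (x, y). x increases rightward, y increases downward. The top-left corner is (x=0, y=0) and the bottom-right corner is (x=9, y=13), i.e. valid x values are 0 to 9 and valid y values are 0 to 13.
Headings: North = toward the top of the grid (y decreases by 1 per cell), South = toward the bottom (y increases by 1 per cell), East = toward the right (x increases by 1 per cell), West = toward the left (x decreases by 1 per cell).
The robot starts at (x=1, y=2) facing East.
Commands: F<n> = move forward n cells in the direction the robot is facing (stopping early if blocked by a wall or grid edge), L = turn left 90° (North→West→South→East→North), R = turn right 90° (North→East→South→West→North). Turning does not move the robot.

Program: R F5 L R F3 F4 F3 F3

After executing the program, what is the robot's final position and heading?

Answer: Final position: (x=1, y=13), facing South

Derivation:
Start: (x=1, y=2), facing East
  R: turn right, now facing South
  F5: move forward 5, now at (x=1, y=7)
  L: turn left, now facing East
  R: turn right, now facing South
  F3: move forward 3, now at (x=1, y=10)
  F4: move forward 3/4 (blocked), now at (x=1, y=13)
  F3: move forward 0/3 (blocked), now at (x=1, y=13)
  F3: move forward 0/3 (blocked), now at (x=1, y=13)
Final: (x=1, y=13), facing South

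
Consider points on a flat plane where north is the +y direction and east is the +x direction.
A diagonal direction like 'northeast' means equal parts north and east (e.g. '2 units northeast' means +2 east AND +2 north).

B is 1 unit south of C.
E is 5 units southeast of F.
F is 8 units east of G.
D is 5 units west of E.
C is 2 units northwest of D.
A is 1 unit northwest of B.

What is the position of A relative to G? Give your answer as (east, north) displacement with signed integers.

Answer: A is at (east=5, north=-3) relative to G.

Derivation:
Place G at the origin (east=0, north=0).
  F is 8 units east of G: delta (east=+8, north=+0); F at (east=8, north=0).
  E is 5 units southeast of F: delta (east=+5, north=-5); E at (east=13, north=-5).
  D is 5 units west of E: delta (east=-5, north=+0); D at (east=8, north=-5).
  C is 2 units northwest of D: delta (east=-2, north=+2); C at (east=6, north=-3).
  B is 1 unit south of C: delta (east=+0, north=-1); B at (east=6, north=-4).
  A is 1 unit northwest of B: delta (east=-1, north=+1); A at (east=5, north=-3).
Therefore A relative to G: (east=5, north=-3).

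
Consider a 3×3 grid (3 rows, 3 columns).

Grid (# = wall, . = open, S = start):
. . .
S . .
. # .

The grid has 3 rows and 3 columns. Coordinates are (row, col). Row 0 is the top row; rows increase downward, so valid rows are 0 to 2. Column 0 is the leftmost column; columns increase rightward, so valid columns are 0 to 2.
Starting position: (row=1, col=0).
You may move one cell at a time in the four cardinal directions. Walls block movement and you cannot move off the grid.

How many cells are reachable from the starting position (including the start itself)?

Answer: Reachable cells: 8

Derivation:
BFS flood-fill from (row=1, col=0):
  Distance 0: (row=1, col=0)
  Distance 1: (row=0, col=0), (row=1, col=1), (row=2, col=0)
  Distance 2: (row=0, col=1), (row=1, col=2)
  Distance 3: (row=0, col=2), (row=2, col=2)
Total reachable: 8 (grid has 8 open cells total)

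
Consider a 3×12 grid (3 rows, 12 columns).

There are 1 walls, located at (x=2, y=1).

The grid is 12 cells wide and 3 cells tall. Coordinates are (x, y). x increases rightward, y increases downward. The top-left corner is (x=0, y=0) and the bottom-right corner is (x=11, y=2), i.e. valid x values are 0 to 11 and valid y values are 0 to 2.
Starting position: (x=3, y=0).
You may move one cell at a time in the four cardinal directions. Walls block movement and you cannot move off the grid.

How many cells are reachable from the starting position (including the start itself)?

Answer: Reachable cells: 35

Derivation:
BFS flood-fill from (x=3, y=0):
  Distance 0: (x=3, y=0)
  Distance 1: (x=2, y=0), (x=4, y=0), (x=3, y=1)
  Distance 2: (x=1, y=0), (x=5, y=0), (x=4, y=1), (x=3, y=2)
  Distance 3: (x=0, y=0), (x=6, y=0), (x=1, y=1), (x=5, y=1), (x=2, y=2), (x=4, y=2)
  Distance 4: (x=7, y=0), (x=0, y=1), (x=6, y=1), (x=1, y=2), (x=5, y=2)
  Distance 5: (x=8, y=0), (x=7, y=1), (x=0, y=2), (x=6, y=2)
  Distance 6: (x=9, y=0), (x=8, y=1), (x=7, y=2)
  Distance 7: (x=10, y=0), (x=9, y=1), (x=8, y=2)
  Distance 8: (x=11, y=0), (x=10, y=1), (x=9, y=2)
  Distance 9: (x=11, y=1), (x=10, y=2)
  Distance 10: (x=11, y=2)
Total reachable: 35 (grid has 35 open cells total)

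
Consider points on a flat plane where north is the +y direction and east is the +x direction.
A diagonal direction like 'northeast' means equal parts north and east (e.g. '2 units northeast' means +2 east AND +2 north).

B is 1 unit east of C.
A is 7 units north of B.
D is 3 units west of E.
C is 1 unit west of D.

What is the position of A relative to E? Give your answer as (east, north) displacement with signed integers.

Place E at the origin (east=0, north=0).
  D is 3 units west of E: delta (east=-3, north=+0); D at (east=-3, north=0).
  C is 1 unit west of D: delta (east=-1, north=+0); C at (east=-4, north=0).
  B is 1 unit east of C: delta (east=+1, north=+0); B at (east=-3, north=0).
  A is 7 units north of B: delta (east=+0, north=+7); A at (east=-3, north=7).
Therefore A relative to E: (east=-3, north=7).

Answer: A is at (east=-3, north=7) relative to E.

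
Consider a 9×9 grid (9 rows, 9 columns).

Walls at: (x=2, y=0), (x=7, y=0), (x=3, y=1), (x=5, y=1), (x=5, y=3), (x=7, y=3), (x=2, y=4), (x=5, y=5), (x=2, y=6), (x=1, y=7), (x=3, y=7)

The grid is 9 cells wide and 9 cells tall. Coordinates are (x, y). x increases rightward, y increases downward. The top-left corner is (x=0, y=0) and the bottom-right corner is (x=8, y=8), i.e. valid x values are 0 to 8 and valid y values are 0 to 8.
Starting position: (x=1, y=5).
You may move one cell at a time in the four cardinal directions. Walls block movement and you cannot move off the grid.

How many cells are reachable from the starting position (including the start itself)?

Answer: Reachable cells: 70

Derivation:
BFS flood-fill from (x=1, y=5):
  Distance 0: (x=1, y=5)
  Distance 1: (x=1, y=4), (x=0, y=5), (x=2, y=5), (x=1, y=6)
  Distance 2: (x=1, y=3), (x=0, y=4), (x=3, y=5), (x=0, y=6)
  Distance 3: (x=1, y=2), (x=0, y=3), (x=2, y=3), (x=3, y=4), (x=4, y=5), (x=3, y=6), (x=0, y=7)
  Distance 4: (x=1, y=1), (x=0, y=2), (x=2, y=2), (x=3, y=3), (x=4, y=4), (x=4, y=6), (x=0, y=8)
  Distance 5: (x=1, y=0), (x=0, y=1), (x=2, y=1), (x=3, y=2), (x=4, y=3), (x=5, y=4), (x=5, y=6), (x=4, y=7), (x=1, y=8)
  Distance 6: (x=0, y=0), (x=4, y=2), (x=6, y=4), (x=6, y=6), (x=5, y=7), (x=2, y=8), (x=4, y=8)
  Distance 7: (x=4, y=1), (x=5, y=2), (x=6, y=3), (x=7, y=4), (x=6, y=5), (x=7, y=6), (x=2, y=7), (x=6, y=7), (x=3, y=8), (x=5, y=8)
  Distance 8: (x=4, y=0), (x=6, y=2), (x=8, y=4), (x=7, y=5), (x=8, y=6), (x=7, y=7), (x=6, y=8)
  Distance 9: (x=3, y=0), (x=5, y=0), (x=6, y=1), (x=7, y=2), (x=8, y=3), (x=8, y=5), (x=8, y=7), (x=7, y=8)
  Distance 10: (x=6, y=0), (x=7, y=1), (x=8, y=2), (x=8, y=8)
  Distance 11: (x=8, y=1)
  Distance 12: (x=8, y=0)
Total reachable: 70 (grid has 70 open cells total)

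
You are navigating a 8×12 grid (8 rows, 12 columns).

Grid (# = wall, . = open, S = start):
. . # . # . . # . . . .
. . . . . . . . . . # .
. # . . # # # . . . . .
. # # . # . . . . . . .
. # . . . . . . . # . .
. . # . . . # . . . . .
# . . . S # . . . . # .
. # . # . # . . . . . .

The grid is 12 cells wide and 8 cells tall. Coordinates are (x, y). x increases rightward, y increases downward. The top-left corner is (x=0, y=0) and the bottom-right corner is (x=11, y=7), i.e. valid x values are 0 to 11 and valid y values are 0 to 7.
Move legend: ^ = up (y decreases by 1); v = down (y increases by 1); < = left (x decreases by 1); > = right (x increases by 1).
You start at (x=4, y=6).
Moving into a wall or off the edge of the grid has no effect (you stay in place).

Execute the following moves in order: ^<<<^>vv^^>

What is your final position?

Start: (x=4, y=6)
  ^ (up): (x=4, y=6) -> (x=4, y=5)
  < (left): (x=4, y=5) -> (x=3, y=5)
  < (left): blocked, stay at (x=3, y=5)
  < (left): blocked, stay at (x=3, y=5)
  ^ (up): (x=3, y=5) -> (x=3, y=4)
  > (right): (x=3, y=4) -> (x=4, y=4)
  v (down): (x=4, y=4) -> (x=4, y=5)
  v (down): (x=4, y=5) -> (x=4, y=6)
  ^ (up): (x=4, y=6) -> (x=4, y=5)
  ^ (up): (x=4, y=5) -> (x=4, y=4)
  > (right): (x=4, y=4) -> (x=5, y=4)
Final: (x=5, y=4)

Answer: Final position: (x=5, y=4)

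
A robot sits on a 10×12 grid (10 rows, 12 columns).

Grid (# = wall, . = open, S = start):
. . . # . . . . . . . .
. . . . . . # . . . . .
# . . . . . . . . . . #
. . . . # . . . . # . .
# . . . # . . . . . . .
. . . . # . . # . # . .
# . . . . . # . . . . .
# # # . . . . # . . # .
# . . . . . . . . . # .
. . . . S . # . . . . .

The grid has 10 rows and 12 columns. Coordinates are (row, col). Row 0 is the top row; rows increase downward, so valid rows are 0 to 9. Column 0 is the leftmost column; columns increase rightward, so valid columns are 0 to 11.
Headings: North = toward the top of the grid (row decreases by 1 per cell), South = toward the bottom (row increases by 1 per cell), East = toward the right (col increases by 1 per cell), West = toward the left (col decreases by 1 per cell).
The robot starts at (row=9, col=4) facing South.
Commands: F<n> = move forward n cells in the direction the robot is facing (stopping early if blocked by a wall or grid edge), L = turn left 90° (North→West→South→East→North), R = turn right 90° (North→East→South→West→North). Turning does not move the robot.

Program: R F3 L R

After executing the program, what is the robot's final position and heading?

Answer: Final position: (row=9, col=1), facing West

Derivation:
Start: (row=9, col=4), facing South
  R: turn right, now facing West
  F3: move forward 3, now at (row=9, col=1)
  L: turn left, now facing South
  R: turn right, now facing West
Final: (row=9, col=1), facing West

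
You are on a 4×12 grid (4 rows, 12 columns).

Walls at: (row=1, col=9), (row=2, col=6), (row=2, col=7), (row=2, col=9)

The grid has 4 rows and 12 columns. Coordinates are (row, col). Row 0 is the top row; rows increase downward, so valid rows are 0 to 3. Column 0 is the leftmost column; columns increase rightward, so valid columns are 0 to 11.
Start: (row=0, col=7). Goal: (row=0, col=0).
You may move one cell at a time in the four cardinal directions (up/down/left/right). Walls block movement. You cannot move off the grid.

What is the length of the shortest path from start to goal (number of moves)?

Answer: Shortest path length: 7

Derivation:
BFS from (row=0, col=7) until reaching (row=0, col=0):
  Distance 0: (row=0, col=7)
  Distance 1: (row=0, col=6), (row=0, col=8), (row=1, col=7)
  Distance 2: (row=0, col=5), (row=0, col=9), (row=1, col=6), (row=1, col=8)
  Distance 3: (row=0, col=4), (row=0, col=10), (row=1, col=5), (row=2, col=8)
  Distance 4: (row=0, col=3), (row=0, col=11), (row=1, col=4), (row=1, col=10), (row=2, col=5), (row=3, col=8)
  Distance 5: (row=0, col=2), (row=1, col=3), (row=1, col=11), (row=2, col=4), (row=2, col=10), (row=3, col=5), (row=3, col=7), (row=3, col=9)
  Distance 6: (row=0, col=1), (row=1, col=2), (row=2, col=3), (row=2, col=11), (row=3, col=4), (row=3, col=6), (row=3, col=10)
  Distance 7: (row=0, col=0), (row=1, col=1), (row=2, col=2), (row=3, col=3), (row=3, col=11)  <- goal reached here
One shortest path (7 moves): (row=0, col=7) -> (row=0, col=6) -> (row=0, col=5) -> (row=0, col=4) -> (row=0, col=3) -> (row=0, col=2) -> (row=0, col=1) -> (row=0, col=0)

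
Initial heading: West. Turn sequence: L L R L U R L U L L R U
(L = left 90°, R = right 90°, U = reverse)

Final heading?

Start: West
  L (left (90° counter-clockwise)) -> South
  L (left (90° counter-clockwise)) -> East
  R (right (90° clockwise)) -> South
  L (left (90° counter-clockwise)) -> East
  U (U-turn (180°)) -> West
  R (right (90° clockwise)) -> North
  L (left (90° counter-clockwise)) -> West
  U (U-turn (180°)) -> East
  L (left (90° counter-clockwise)) -> North
  L (left (90° counter-clockwise)) -> West
  R (right (90° clockwise)) -> North
  U (U-turn (180°)) -> South
Final: South

Answer: Final heading: South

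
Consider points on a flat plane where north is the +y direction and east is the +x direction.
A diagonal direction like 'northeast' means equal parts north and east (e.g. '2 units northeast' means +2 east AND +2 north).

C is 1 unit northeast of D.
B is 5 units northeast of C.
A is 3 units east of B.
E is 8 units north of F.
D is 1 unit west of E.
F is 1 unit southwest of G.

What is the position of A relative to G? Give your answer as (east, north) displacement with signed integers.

Place G at the origin (east=0, north=0).
  F is 1 unit southwest of G: delta (east=-1, north=-1); F at (east=-1, north=-1).
  E is 8 units north of F: delta (east=+0, north=+8); E at (east=-1, north=7).
  D is 1 unit west of E: delta (east=-1, north=+0); D at (east=-2, north=7).
  C is 1 unit northeast of D: delta (east=+1, north=+1); C at (east=-1, north=8).
  B is 5 units northeast of C: delta (east=+5, north=+5); B at (east=4, north=13).
  A is 3 units east of B: delta (east=+3, north=+0); A at (east=7, north=13).
Therefore A relative to G: (east=7, north=13).

Answer: A is at (east=7, north=13) relative to G.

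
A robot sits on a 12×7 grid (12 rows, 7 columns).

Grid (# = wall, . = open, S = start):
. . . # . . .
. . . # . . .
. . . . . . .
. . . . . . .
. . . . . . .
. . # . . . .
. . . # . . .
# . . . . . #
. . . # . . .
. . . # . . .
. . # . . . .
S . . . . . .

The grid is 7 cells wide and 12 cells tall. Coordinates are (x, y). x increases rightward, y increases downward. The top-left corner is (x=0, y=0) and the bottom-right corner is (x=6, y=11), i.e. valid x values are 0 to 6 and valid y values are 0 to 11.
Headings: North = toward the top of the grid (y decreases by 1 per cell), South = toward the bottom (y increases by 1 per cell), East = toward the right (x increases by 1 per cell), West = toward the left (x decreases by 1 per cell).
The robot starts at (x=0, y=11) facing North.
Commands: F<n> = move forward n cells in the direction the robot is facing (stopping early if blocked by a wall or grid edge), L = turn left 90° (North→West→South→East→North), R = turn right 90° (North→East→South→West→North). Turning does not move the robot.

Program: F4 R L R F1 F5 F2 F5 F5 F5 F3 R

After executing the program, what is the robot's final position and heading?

Start: (x=0, y=11), facing North
  F4: move forward 3/4 (blocked), now at (x=0, y=8)
  R: turn right, now facing East
  L: turn left, now facing North
  R: turn right, now facing East
  F1: move forward 1, now at (x=1, y=8)
  F5: move forward 1/5 (blocked), now at (x=2, y=8)
  F2: move forward 0/2 (blocked), now at (x=2, y=8)
  [×3]F5: move forward 0/5 (blocked), now at (x=2, y=8)
  F3: move forward 0/3 (blocked), now at (x=2, y=8)
  R: turn right, now facing South
Final: (x=2, y=8), facing South

Answer: Final position: (x=2, y=8), facing South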